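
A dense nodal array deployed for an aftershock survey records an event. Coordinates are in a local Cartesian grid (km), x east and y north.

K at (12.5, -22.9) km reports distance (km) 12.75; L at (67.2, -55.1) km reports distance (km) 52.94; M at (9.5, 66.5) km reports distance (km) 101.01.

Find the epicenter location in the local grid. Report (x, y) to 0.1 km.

18.6 km east, -34.1 km north

Circle about each station: (x − 12.5)² + (y + 22.9)² = 12.75²; (x − 67.2)² + (y + 55.1)² = 52.94²; (x − 9.5)² + (y − 66.5)² = 101.01².
Subtracting the K equation from the L and M equations removes the quadratic terms:
109.4 x − 64.4 y = 4231.11
-6.0 x + 178.8 y = -6208.62
Solving the 2×2 system: x ≈ 18.6, y ≈ -34.1 km.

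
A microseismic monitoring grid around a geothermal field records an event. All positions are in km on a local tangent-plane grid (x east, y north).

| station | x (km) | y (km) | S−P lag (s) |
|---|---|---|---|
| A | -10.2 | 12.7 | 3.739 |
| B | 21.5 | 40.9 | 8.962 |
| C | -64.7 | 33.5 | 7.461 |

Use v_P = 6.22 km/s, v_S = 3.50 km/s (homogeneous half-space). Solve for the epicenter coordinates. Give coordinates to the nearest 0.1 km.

Distance from S−P lag: d = Δt · v_P v_S / (v_P − v_S) = Δt · (6.22·3.50)/(6.22−3.50) ≈ 8.0037·Δt.
So d_A = 29.93, d_B = 71.73, d_C = 59.72 km.
Circle about each station: (x + 10.2)² + (y − 12.7)² = 29.93²; (x − 21.5)² + (y − 40.9)² = 71.73²; (x + 64.7)² + (y − 33.5)² = 59.72².
Subtracting pairs of circle equations eliminates x²+y² and gives linear equations (the radical axes):
63.4 x + 56.4 y = -2379.66
-109.0 x + 41.6 y = 2372.34
Solving the 2×2 system: x ≈ -26.5, y ≈ -12.4 km.

(-26.5, -12.4)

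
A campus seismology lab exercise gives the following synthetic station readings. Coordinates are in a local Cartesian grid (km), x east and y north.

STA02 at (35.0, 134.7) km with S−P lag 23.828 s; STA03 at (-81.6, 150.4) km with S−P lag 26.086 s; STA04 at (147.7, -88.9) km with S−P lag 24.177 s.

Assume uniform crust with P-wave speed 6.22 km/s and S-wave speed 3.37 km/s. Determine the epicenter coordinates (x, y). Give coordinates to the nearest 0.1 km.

-20.6 km east, -31.5 km north

Distance from S−P lag: d = Δt · v_P v_S / (v_P − v_S) = Δt · (6.22·3.37)/(6.22−3.37) ≈ 7.3549·Δt.
So d_STA02 = 175.25, d_STA03 = 191.86, d_STA04 = 177.82 km.
Circle about each station: (x − 35.0)² + (y − 134.7)² = 175.25²; (x + 81.6)² + (y − 150.4)² = 191.86²; (x − 147.7)² + (y + 88.9)² = 177.82².
Subtracting the STA02 equation from the STA03 and STA04 equations removes the quadratic terms:
-233.2 x + 31.4 y = 3811.93
225.4 x − 447.2 y = 9442.02
Solving the 2×2 system: x ≈ -20.6, y ≈ -31.5 km.
Check against STA02 (with the unrounded x, y): √((x − 35.0)²+(y − 134.7)²) = 175.24 ≈ 175.25 km. ✓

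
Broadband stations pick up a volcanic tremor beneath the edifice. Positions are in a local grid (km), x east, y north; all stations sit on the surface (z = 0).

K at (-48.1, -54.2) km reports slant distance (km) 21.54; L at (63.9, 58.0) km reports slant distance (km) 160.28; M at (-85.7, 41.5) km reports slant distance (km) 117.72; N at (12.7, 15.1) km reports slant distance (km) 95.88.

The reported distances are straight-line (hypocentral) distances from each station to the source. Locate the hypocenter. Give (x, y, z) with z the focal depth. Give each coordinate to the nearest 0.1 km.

Each station gives a sphere (x−x_i)² + (y−y_i)² + z² = d_i² (stations at z=0).
Subtracting the K sphere from L and M: z² cancels, leaving linear equations in x and y:
224.0 x + 224.4 y = -23029.75
-75.2 x + 191.4 y = -9578.54
Solving: x ≈ -37.800, y ≈ -64.896 km (keep extra digits for the depth step; rounded: -37.8, -64.9).
Then from the K sphere: z² = 21.54² − (x + 48.1)² − (y + 54.2)² with x = -37.800, y = -64.896, so z ≈ 15.604 ≈ 15.6 km.

x ≈ -37.8 km, y ≈ -64.9 km, depth ≈ 15.6 km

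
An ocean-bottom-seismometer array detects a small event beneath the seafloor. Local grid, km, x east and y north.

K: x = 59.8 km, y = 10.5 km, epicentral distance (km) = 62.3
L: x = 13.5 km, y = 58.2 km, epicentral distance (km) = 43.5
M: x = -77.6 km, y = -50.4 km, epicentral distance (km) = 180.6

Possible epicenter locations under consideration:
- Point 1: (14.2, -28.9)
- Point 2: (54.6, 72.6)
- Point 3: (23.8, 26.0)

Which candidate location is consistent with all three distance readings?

Point 2

For each candidate, compare |candidate − station| to the reported distance:
Point 1: residuals K 2.0, L 43.6, M 86.3 → max 86.3 km
Point 2: residuals K 0.0, L 0.0, M 0.0 → max 0.0 km
Point 3: residuals K 23.1, L 9.7, M 53.6 → max 53.6 km
Only Point 2 has all residuals ≈ 0.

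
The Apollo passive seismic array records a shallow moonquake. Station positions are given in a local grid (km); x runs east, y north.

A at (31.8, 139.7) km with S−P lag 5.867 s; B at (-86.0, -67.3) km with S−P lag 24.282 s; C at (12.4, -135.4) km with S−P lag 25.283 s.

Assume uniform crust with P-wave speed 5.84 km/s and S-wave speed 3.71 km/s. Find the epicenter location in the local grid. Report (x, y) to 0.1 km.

x ≈ 84.4 km, y ≈ 111.5 km

Distance from S−P lag: d = Δt · v_P v_S / (v_P − v_S) = Δt · (5.84·3.71)/(5.84−3.71) ≈ 10.1720·Δt.
So d_A = 59.68, d_B = 247.00, d_C = 257.18 km.
Circle about each station: (x − 31.8)² + (y − 139.7)² = 59.68²; (x + 86.0)² + (y + 67.3)² = 247.00²; (x − 12.4)² + (y + 135.4)² = 257.18².
Subtracting the A equation from the B and C equations removes the quadratic terms:
-235.6 x − 414.0 y = -66049.34
-38.8 x − 550.2 y = -64620.26
Solving the 2×2 system: x ≈ 84.4, y ≈ 111.5 km.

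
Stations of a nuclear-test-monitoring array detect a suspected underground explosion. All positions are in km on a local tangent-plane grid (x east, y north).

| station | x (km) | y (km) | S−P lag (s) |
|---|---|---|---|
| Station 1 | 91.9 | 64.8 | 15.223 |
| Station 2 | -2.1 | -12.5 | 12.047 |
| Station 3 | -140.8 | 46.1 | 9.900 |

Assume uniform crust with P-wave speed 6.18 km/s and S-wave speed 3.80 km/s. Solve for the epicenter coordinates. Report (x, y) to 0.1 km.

Distance from S−P lag: d = Δt · v_P v_S / (v_P − v_S) = Δt · (6.18·3.80)/(6.18−3.80) ≈ 9.8672·Δt.
So d_Station 1 = 150.21, d_Station 2 = 118.87, d_Station 3 = 97.69 km.
Circle about each station: (x − 91.9)² + (y − 64.8)² = 150.21²; (x + 2.1)² + (y + 12.5)² = 118.87²; (x + 140.8)² + (y − 46.1)² = 97.69².
Subtracting pairs of circle equations eliminates x²+y² and gives linear equations (the radical axes):
-188.0 x − 154.6 y = -4051.02
-465.4 x − 37.4 y = 22324.91
Solving the 2×2 system: x ≈ -55.5, y ≈ 93.7 km.
Check against Station 1 (with the unrounded x, y): √((x − 91.9)²+(y − 64.8)²) = 150.20 ≈ 150.21 km. ✓

x ≈ -55.5 km, y ≈ 93.7 km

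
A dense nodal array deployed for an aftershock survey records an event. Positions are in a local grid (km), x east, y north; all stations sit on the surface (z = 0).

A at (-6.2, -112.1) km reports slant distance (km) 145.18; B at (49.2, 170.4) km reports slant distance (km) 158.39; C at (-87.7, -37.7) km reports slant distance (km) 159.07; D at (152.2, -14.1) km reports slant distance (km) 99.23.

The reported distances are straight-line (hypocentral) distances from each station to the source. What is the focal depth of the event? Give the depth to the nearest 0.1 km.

Each station gives a sphere (x−x_i)² + (y−y_i)² + z² = d_i² (stations at z=0).
Subtracting the A sphere from B and C: z² cancels, leaving linear equations in x and y:
110.8 x + 565.0 y = 14841.79
-163.0 x + 148.8 y = -7718.30
Solving: x ≈ 60.501, y ≈ 14.404 km (keep extra digits for the depth step; rounded: 60.5, 14.4).
Then from the A sphere: z² = 145.18² − (x + 6.2)² − (y + 112.1)² with x = 60.501, y = 14.404, so z ≈ 24.999 ≈ 25.0 km.

25.0 km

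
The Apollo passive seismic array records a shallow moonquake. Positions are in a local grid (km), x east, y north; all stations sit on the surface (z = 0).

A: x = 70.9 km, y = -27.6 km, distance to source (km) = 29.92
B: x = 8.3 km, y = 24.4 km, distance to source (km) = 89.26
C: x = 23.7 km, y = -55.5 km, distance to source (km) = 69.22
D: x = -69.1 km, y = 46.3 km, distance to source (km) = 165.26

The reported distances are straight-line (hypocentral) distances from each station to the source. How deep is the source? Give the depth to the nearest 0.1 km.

Each station gives a sphere (x−x_i)² + (y−y_i)² + z² = d_i² (stations at z=0).
Subtracting the A sphere from B and C: z² cancels, leaving linear equations in x and y:
-125.2 x + 104.0 y = -12196.46
-94.4 x − 55.8 y = -6042.83
Solving: x ≈ 77.900, y ≈ -23.494 km (keep extra digits for the depth step; rounded: 77.9, -23.5).
Then from the A sphere: z² = 29.92² − (x − 70.9)² − (y + 27.6)² with x = 77.900, y = -23.494, so z ≈ 28.798 ≈ 28.8 km.
Check against D (with the unrounded solution): distance 165.26 ≈ 165.26 km. ✓

28.8 km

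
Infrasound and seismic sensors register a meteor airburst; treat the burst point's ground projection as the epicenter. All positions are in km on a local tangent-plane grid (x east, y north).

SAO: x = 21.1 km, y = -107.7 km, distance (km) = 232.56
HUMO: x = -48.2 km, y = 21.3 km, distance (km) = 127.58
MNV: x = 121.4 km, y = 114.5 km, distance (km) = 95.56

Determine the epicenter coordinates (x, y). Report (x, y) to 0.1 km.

x ≈ 26.4 km, y ≈ 124.8 km

Circle about each station: (x − 21.1)² + (y + 107.7)² = 232.56²; (x + 48.2)² + (y − 21.3)² = 127.58²; (x − 121.4)² + (y − 114.5)² = 95.56².
Subtracting the SAO equation from the HUMO and MNV equations removes the quadratic terms:
-138.6 x + 258.0 y = 28539.93
200.6 x + 444.4 y = 60756.15
Solving the 2×2 system: x ≈ 26.4, y ≈ 124.8 km.
Check against SAO (with the unrounded x, y): √((x − 21.1)²+(y + 107.7)²) = 232.56 ≈ 232.56 km. ✓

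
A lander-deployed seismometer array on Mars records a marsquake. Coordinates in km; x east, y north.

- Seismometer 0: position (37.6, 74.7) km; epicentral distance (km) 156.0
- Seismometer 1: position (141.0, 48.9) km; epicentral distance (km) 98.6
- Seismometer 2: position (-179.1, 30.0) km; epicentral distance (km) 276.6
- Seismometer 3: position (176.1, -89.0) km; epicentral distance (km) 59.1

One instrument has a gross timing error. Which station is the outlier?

Seismometer 2

Solve using three stations at a time. Using Seismometer 0, Seismometer 1, Seismometer 3 (subtract circle equations pairwise → linear system) gives (x, y) ≈ (132.2, -49.3).
Distances from that point to each station vs reported:
  Seismometer 0: calculated 156.0 vs reported 156.0 → residual 0.0 km
  Seismometer 1: calculated 98.6 vs reported 98.6 → residual 0.0 km
  Seismometer 2: calculated 321.3 vs reported 276.6 → residual 44.7 km
  Seismometer 3: calculated 59.1 vs reported 59.1 → residual 0.0 km
Seismometer 0, Seismometer 1, Seismometer 3 are mutually consistent (residuals ≈ 0); Seismometer 2 is off by 44.7 km.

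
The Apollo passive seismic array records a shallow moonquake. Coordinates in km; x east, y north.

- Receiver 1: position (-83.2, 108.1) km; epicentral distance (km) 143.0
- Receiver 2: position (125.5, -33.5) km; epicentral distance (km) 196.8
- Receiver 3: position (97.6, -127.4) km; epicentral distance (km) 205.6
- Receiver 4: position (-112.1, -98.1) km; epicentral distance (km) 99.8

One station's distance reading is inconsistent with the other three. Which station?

Solve using three stations at a time. Using Receiver 2, Receiver 3, Receiver 4 (subtract circle equations pairwise → linear system) gives (x, y) ≈ (-69.6, -7.8).
Distances from that point to each station vs reported:
  Receiver 1: calculated 116.7 vs reported 143.0 → residual 26.3 km
  Receiver 2: calculated 196.8 vs reported 196.8 → residual 0.0 km
  Receiver 3: calculated 205.6 vs reported 205.6 → residual 0.0 km
  Receiver 4: calculated 99.8 vs reported 99.8 → residual 0.0 km
Receiver 2, Receiver 3, Receiver 4 are mutually consistent (residuals ≈ 0); Receiver 1 is off by 26.3 km.

Receiver 1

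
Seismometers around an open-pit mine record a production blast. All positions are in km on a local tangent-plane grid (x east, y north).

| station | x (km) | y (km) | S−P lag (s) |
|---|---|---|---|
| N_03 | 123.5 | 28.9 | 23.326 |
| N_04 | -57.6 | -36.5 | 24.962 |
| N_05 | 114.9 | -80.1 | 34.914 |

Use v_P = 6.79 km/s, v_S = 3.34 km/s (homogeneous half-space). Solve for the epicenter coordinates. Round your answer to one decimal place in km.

Distance from S−P lag: d = Δt · v_P v_S / (v_P − v_S) = Δt · (6.79·3.34)/(6.79−3.34) ≈ 6.5735·Δt.
So d_N_03 = 153.33, d_N_04 = 164.09, d_N_05 = 229.51 km.
Circle about each station: (x − 123.5)² + (y − 28.9)² = 153.33²; (x + 57.6)² + (y + 36.5)² = 164.09²; (x − 114.9)² + (y + 80.1)² = 229.51².
Subtracting pairs of circle equations eliminates x²+y² and gives linear equations (the radical axes):
-362.2 x − 130.8 y = -14852.89
-17.2 x − 218.0 y = -25634.19
Solving the 2×2 system: x ≈ -1.5, y ≈ 117.7 km.
Check against N_03 (with the unrounded x, y): √((x − 123.5)²+(y − 28.9)²) = 153.33 ≈ 153.33 km. ✓

x ≈ -1.5 km, y ≈ 117.7 km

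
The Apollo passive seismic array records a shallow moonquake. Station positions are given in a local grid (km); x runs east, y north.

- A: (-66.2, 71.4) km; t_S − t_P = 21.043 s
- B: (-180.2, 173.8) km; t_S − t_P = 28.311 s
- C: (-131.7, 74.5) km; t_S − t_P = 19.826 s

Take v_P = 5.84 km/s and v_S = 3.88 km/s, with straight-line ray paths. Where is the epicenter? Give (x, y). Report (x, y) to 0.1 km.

Distance from S−P lag: d = Δt · v_P v_S / (v_P − v_S) = Δt · (5.84·3.88)/(5.84−3.88) ≈ 11.5608·Δt.
So d_A = 243.27, d_B = 327.30, d_C = 229.20 km.
Circle about each station: (x + 66.2)² + (y − 71.4)² = 243.27²; (x + 180.2)² + (y − 173.8)² = 327.30²; (x + 131.7)² + (y − 74.5)² = 229.20².
Subtracting pairs of circle equations eliminates x²+y² and gives linear equations (the radical axes):
-228.0 x + 204.8 y = 5253.08
-131.0 x + 6.2 y = 20062.39
Solving the 2×2 system: x ≈ -160.4, y ≈ -152.9 km.
Check against A (with the unrounded x, y): √((x + 66.2)²+(y − 71.4)²) = 243.28 ≈ 243.27 km. ✓

-160.4 km east, -152.9 km north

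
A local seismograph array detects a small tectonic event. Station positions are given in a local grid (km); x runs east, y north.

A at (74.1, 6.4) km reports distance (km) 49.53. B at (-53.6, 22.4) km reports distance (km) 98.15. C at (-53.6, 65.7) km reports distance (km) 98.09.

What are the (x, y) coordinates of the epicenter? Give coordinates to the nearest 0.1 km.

(42.1, 44.2)

Circle about each station: (x − 74.1)² + (y − 6.4)² = 49.53²; (x + 53.6)² + (y − 22.4)² = 98.15²; (x + 53.6)² + (y − 65.7)² = 98.09².
Subtracting the A equation from the B and C equations removes the quadratic terms:
-255.4 x + 32.0 y = -9337.25
-255.4 x + 118.6 y = -5510.75
Solving the 2×2 system: x ≈ 42.1, y ≈ 44.2 km.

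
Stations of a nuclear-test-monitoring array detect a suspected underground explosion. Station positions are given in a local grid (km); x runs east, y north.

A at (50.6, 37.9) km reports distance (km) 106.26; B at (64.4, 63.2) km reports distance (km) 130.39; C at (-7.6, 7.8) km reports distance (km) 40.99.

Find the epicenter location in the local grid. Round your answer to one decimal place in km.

Circle about each station: (x − 50.6)² + (y − 37.9)² = 106.26²; (x − 64.4)² + (y − 63.2)² = 130.39²; (x + 7.6)² + (y − 7.8)² = 40.99².
Subtracting pairs of circle equations eliminates x²+y² and gives linear equations (the radical axes):
27.6 x + 50.6 y = -1565.53
-116.4 x − 60.2 y = 5732.84
Solving the 2×2 system: x ≈ -46.3, y ≈ -5.7 km.

x ≈ -46.3 km, y ≈ -5.7 km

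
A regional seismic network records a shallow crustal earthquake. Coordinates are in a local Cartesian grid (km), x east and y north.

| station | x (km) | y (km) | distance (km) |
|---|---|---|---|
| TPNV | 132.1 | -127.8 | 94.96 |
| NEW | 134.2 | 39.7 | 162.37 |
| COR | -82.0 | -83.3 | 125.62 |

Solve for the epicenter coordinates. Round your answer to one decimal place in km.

x ≈ 43.1 km, y ≈ -94.7 km

Circle about each station: (x − 132.1)² + (y + 127.8)² = 94.96²; (x − 134.2)² + (y − 39.7)² = 162.37²; (x + 82.0)² + (y + 83.3)² = 125.62².
Subtracting pairs of circle equations eliminates x²+y² and gives linear equations (the radical axes):
4.2 x + 335.0 y = -31544.14
-428.2 x + 89.0 y = -26883.34
Solving the 2×2 system: x ≈ 43.1, y ≈ -94.7 km.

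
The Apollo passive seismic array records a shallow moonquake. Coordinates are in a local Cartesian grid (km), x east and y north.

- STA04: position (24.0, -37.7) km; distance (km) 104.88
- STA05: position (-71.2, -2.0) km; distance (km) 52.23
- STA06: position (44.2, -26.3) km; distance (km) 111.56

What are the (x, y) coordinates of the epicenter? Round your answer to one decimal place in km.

x ≈ -43.7 km, y ≈ 42.4 km

Circle about each station: (x − 24.0)² + (y + 37.7)² = 104.88²; (x + 71.2)² + (y + 2.0)² = 52.23²; (x − 44.2)² + (y + 26.3)² = 111.56².
Subtracting pairs of circle equations eliminates x²+y² and gives linear equations (the radical axes):
-190.4 x + 71.4 y = 11347.99
40.4 x + 22.8 y = -797.78
Solving the 2×2 system: x ≈ -43.7, y ≈ 42.4 km.
Check against STA04 (with the unrounded x, y): √((x − 24.0)²+(y + 37.7)²) = 104.89 ≈ 104.88 km. ✓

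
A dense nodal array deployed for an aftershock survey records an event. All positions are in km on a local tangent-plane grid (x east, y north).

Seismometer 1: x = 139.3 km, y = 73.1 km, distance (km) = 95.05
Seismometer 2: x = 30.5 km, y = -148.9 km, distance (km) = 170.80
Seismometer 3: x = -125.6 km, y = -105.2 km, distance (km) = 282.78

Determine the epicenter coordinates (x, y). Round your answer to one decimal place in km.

Circle about each station: (x − 139.3)² + (y − 73.1)² = 95.05²; (x − 30.5)² + (y + 148.9)² = 170.80²; (x + 125.6)² + (y + 105.2)² = 282.78².
Subtracting the Seismometer 1 equation from the Seismometer 2 and Seismometer 3 equations removes the quadratic terms:
-217.6 x − 444.0 y = -21784.78
-529.8 x − 356.6 y = -68835.73
Solving the 2×2 system: x ≈ 144.6, y ≈ -21.8 km.

(144.6, -21.8)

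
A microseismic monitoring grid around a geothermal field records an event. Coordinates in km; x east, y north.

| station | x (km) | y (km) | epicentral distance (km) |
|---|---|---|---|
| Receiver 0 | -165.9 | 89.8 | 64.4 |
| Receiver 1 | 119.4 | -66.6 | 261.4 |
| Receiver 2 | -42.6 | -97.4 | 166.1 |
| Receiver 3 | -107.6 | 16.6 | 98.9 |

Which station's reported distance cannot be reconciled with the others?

Receiver 3

Solve using three stations at a time. Using Receiver 0, Receiver 1, Receiver 2 (subtract circle equations pairwise → linear system) gives (x, y) ≈ (-113.0, 53.0).
Distances from that point to each station vs reported:
  Receiver 0: calculated 64.4 vs reported 64.4 → residual 0.0 km
  Receiver 1: calculated 261.4 vs reported 261.4 → residual 0.0 km
  Receiver 2: calculated 166.1 vs reported 166.1 → residual 0.0 km
  Receiver 3: calculated 36.8 vs reported 98.9 → residual 62.1 km
Receiver 0, Receiver 1, Receiver 2 are mutually consistent (residuals ≈ 0); Receiver 3 is off by 62.1 km.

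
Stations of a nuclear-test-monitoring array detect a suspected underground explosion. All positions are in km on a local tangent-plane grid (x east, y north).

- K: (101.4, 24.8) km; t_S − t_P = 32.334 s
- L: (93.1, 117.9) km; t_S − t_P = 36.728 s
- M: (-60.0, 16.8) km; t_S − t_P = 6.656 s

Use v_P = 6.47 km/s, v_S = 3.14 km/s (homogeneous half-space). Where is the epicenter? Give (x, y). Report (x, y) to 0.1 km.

x ≈ -93.4 km, y ≈ -6.3 km

Distance from S−P lag: d = Δt · v_P v_S / (v_P − v_S) = Δt · (6.47·3.14)/(6.47−3.14) ≈ 6.1008·Δt.
So d_K = 197.26, d_L = 224.07, d_M = 40.61 km.
Circle about each station: (x − 101.4)² + (y − 24.8)² = 197.26²; (x − 93.1)² + (y − 117.9)² = 224.07²; (x + 60.0)² + (y − 16.8)² = 40.61².
Subtracting pairs of circle equations eliminates x²+y² and gives linear equations (the radical axes):
-16.6 x + 186.2 y = 375.16
-322.8 x − 16.0 y = 30247.58
Solving the 2×2 system: x ≈ -93.4, y ≈ -6.3 km.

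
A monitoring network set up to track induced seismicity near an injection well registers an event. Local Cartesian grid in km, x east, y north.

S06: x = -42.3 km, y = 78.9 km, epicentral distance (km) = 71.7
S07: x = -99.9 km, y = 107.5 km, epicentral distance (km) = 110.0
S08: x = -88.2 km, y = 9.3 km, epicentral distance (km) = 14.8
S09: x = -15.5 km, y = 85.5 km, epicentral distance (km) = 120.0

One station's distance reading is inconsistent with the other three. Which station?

Solve using three stations at a time. Using S07, S08, S09 (subtract circle equations pairwise → linear system) gives (x, y) ≈ (-97.1, -2.5).
Distances from that point to each station vs reported:
  S06: calculated 98.1 vs reported 71.7 → residual 26.4 km
  S07: calculated 110.0 vs reported 110.0 → residual 0.0 km
  S08: calculated 14.8 vs reported 14.8 → residual 0.0 km
  S09: calculated 120.0 vs reported 120.0 → residual 0.0 km
S07, S08, S09 are mutually consistent (residuals ≈ 0); S06 is off by 26.4 km.

S06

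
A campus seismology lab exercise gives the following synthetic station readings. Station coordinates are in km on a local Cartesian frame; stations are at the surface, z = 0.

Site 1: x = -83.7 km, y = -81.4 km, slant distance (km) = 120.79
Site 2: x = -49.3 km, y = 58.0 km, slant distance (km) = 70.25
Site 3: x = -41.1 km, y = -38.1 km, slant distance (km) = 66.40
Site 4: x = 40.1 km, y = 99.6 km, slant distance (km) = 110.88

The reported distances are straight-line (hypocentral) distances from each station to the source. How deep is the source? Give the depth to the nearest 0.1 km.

Each station gives a sphere (x−x_i)² + (y−y_i)² + z² = d_i² (stations at z=0).
Subtracting the Site 1 sphere from Site 2 and Site 3: z² cancels, leaving linear equations in x and y:
68.8 x + 278.8 y = 1818.00
85.2 x + 86.6 y = -309.57
Solving: x ≈ -13.697, y ≈ 9.901 km (keep extra digits for the depth step; rounded: -13.7, 9.9).
Then from the Site 1 sphere: z² = 120.79² − (x + 83.7)² − (y + 81.4)² with x = -13.697, y = 9.901, so z ≈ 36.796 ≈ 36.8 km.

depth ≈ 36.8 km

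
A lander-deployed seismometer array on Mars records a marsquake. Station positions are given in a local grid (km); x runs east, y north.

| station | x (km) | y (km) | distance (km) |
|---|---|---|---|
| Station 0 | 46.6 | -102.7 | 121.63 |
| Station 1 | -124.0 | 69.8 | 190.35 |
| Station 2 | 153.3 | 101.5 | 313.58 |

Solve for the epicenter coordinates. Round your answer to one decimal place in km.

x ≈ -74.5 km, y ≈ -114.0 km

Circle about each station: (x − 46.6)² + (y + 102.7)² = 121.63²; (x + 124.0)² + (y − 69.8)² = 190.35²; (x − 153.3)² + (y − 101.5)² = 313.58².
Subtracting the Station 0 equation from the Station 1 and Station 2 equations removes the quadratic terms:
-341.2 x + 345.0 y = -13910.08
213.4 x + 408.4 y = -62454.27
Solving the 2×2 system: x ≈ -74.5, y ≈ -114.0 km.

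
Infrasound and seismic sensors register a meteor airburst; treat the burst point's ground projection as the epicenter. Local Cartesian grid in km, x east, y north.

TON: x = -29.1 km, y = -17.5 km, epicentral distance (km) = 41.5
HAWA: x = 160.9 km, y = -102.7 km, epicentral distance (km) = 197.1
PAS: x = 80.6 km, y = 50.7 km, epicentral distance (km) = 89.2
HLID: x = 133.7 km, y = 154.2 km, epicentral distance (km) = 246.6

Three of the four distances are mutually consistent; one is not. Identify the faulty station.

Solve using three stations at a time. Using TON, HAWA, PAS (subtract circle equations pairwise → linear system) gives (x, y) ≈ (0.4, 11.7).
Distances from that point to each station vs reported:
  TON: calculated 41.5 vs reported 41.5 → residual 0.0 km
  HAWA: calculated 197.1 vs reported 197.1 → residual 0.0 km
  PAS: calculated 89.2 vs reported 89.2 → residual 0.0 km
  HLID: calculated 195.1 vs reported 246.6 → residual 51.5 km
TON, HAWA, PAS are mutually consistent (residuals ≈ 0); HLID is off by 51.5 km.

HLID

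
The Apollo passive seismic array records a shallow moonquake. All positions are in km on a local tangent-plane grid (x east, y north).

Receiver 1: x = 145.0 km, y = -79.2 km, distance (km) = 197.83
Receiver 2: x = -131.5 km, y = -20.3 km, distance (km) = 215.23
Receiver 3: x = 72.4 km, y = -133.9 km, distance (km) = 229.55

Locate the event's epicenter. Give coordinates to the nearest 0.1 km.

x ≈ 50.5 km, y ≈ 94.6 km

Circle about each station: (x − 145.0)² + (y + 79.2)² = 197.83²; (x + 131.5)² + (y + 20.3)² = 215.23²; (x − 72.4)² + (y + 133.9)² = 229.55².
Subtracting the Receiver 1 equation from the Receiver 2 and Receiver 3 equations removes the quadratic terms:
-553.0 x + 117.8 y = -16780.54
-145.2 x − 109.4 y = -17683.16
Solving the 2×2 system: x ≈ 50.5, y ≈ 94.6 km.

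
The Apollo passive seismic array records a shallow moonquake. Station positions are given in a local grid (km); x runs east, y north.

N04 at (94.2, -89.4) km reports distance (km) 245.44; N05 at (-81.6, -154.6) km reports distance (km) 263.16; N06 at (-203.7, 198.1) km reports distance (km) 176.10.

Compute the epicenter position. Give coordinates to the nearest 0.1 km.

-53.0 km east, 107.0 km north

Circle about each station: (x − 94.2)² + (y + 89.4)² = 245.44²; (x + 81.6)² + (y + 154.6)² = 263.16²; (x + 203.7)² + (y − 198.1)² = 176.10².
Subtracting the N04 equation from the N05 and N06 equations removes the quadratic terms:
-351.6 x − 130.4 y = 4681.33
-595.8 x + 575.0 y = 93100.88
Solving the 2×2 system: x ≈ -53.0, y ≈ 107.0 km.
Check against N04 (with the unrounded x, y): √((x − 94.2)²+(y + 89.4)²) = 245.44 ≈ 245.44 km. ✓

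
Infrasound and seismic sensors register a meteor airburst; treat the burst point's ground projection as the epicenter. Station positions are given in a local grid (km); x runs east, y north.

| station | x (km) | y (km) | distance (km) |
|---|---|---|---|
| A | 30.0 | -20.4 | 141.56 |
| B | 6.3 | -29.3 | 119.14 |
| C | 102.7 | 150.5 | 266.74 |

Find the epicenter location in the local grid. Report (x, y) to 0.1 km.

Circle about each station: (x − 30.0)² + (y + 20.4)² = 141.56²; (x − 6.3)² + (y + 29.3)² = 119.14²; (x − 102.7)² + (y − 150.5)² = 266.74².
Subtracting the A equation from the B and C equations removes the quadratic terms:
-47.4 x − 17.8 y = 5426.91
145.4 x + 341.8 y = -19229.61
Solving the 2×2 system: x ≈ -111.1, y ≈ -9.0 km.
Check against A (with the unrounded x, y): √((x − 30.0)²+(y + 20.4)²) = 141.58 ≈ 141.56 km. ✓

x ≈ -111.1 km, y ≈ -9.0 km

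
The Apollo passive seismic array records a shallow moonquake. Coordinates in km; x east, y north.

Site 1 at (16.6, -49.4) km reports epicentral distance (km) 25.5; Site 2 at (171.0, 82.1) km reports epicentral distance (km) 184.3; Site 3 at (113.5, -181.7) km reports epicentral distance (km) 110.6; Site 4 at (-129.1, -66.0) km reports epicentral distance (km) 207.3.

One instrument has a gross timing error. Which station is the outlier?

Solve using three stations at a time. Using Site 2, Site 3, Site 4 (subtract circle equations pairwise → linear system) gives (x, y) ≈ (77.9, -77.0).
Distances from that point to each station vs reported:
  Site 1: calculated 67.2 vs reported 25.5 → residual 41.7 km
  Site 2: calculated 184.3 vs reported 184.3 → residual 0.0 km
  Site 3: calculated 110.6 vs reported 110.6 → residual 0.0 km
  Site 4: calculated 207.3 vs reported 207.3 → residual 0.0 km
Site 2, Site 3, Site 4 are mutually consistent (residuals ≈ 0); Site 1 is off by 41.7 km.

Site 1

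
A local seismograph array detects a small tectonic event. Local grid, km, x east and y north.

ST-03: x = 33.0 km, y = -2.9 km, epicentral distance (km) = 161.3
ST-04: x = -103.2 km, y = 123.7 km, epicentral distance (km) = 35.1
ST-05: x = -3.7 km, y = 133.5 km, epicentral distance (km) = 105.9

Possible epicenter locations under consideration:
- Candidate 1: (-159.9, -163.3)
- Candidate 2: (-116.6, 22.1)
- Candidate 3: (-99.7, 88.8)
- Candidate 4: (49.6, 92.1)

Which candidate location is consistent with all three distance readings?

Candidate 3

For each candidate, compare |candidate − station| to the reported distance:
Candidate 1: residuals ST-03 89.6, ST-04 257.4, ST-05 229.5 → max 257.4 km
Candidate 2: residuals ST-03 9.6, ST-04 67.4, ST-05 52.7 → max 67.4 km
Candidate 3: residuals ST-03 0.0, ST-04 0.0, ST-05 0.0 → max 0.0 km
Candidate 4: residuals ST-03 64.9, ST-04 120.9, ST-05 38.4 → max 120.9 km
Only Candidate 3 has all residuals ≈ 0.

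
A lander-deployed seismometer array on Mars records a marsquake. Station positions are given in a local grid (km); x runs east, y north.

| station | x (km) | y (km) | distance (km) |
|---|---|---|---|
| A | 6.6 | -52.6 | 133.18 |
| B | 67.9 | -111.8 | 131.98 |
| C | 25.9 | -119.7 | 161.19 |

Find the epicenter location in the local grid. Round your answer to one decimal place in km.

(125.8, 6.8)

Circle about each station: (x − 6.6)² + (y + 52.6)² = 133.18²; (x − 67.9)² + (y + 111.8)² = 131.98²; (x − 25.9)² + (y + 119.7)² = 161.19².
Subtracting pairs of circle equations eliminates x²+y² and gives linear equations (the radical axes):
122.6 x − 118.4 y = 14617.52
38.6 x − 134.2 y = 3943.28
Solving the 2×2 system: x ≈ 125.8, y ≈ 6.8 km.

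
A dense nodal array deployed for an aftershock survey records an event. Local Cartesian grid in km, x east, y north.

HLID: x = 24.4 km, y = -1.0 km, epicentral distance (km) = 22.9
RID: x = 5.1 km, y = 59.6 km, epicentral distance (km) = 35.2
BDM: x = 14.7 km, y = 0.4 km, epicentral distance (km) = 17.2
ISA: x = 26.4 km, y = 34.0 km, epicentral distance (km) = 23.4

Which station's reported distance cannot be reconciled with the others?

Solve using three stations at a time. Using HLID, BDM, ISA (subtract circle equations pairwise → linear system) gives (x, y) ≈ (10.3, 17.0).
Distances from that point to each station vs reported:
  HLID: calculated 22.9 vs reported 22.9 → residual 0.0 km
  RID: calculated 42.9 vs reported 35.2 → residual 7.7 km
  BDM: calculated 17.2 vs reported 17.2 → residual 0.0 km
  ISA: calculated 23.4 vs reported 23.4 → residual 0.0 km
HLID, BDM, ISA are mutually consistent (residuals ≈ 0); RID is off by 7.7 km.

RID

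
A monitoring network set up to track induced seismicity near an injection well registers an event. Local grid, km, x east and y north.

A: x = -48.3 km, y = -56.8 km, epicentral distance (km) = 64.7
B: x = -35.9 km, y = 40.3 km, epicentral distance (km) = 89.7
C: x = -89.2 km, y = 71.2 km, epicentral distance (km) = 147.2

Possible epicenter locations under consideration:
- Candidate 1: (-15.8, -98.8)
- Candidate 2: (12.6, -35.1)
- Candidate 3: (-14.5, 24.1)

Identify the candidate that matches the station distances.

For each candidate, compare |candidate − station| to the reported distance:
Candidate 1: residuals A 11.6, B 50.8, C 38.0 → max 50.8 km
Candidate 2: residuals A 0.0, B 0.0, C 0.0 → max 0.0 km
Candidate 3: residuals A 23.0, B 62.9, C 58.9 → max 62.9 km
Only Candidate 2 has all residuals ≈ 0.

Candidate 2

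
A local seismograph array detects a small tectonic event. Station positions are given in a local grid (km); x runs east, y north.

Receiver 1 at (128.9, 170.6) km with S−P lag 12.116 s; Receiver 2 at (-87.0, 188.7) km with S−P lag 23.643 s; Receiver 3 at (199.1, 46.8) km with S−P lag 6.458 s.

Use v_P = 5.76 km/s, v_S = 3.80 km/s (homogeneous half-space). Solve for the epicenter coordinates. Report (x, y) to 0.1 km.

Distance from S−P lag: d = Δt · v_P v_S / (v_P − v_S) = Δt · (5.76·3.80)/(5.76−3.80) ≈ 11.1673·Δt.
So d_Receiver 1 = 135.30, d_Receiver 2 = 264.03, d_Receiver 3 = 72.12 km.
Circle about each station: (x − 128.9)² + (y − 170.6)² = 135.30²; (x + 87.0)² + (y − 188.7)² = 264.03²; (x − 199.1)² + (y − 46.8)² = 72.12².
Subtracting the Receiver 1 equation from the Receiver 2 and Receiver 3 equations removes the quadratic terms:
-431.8 x + 36.2 y = -53948.63
140.4 x − 247.6 y = 9216.28
Solving the 2×2 system: x ≈ 127.9, y ≈ 35.3 km.

127.9 km east, 35.3 km north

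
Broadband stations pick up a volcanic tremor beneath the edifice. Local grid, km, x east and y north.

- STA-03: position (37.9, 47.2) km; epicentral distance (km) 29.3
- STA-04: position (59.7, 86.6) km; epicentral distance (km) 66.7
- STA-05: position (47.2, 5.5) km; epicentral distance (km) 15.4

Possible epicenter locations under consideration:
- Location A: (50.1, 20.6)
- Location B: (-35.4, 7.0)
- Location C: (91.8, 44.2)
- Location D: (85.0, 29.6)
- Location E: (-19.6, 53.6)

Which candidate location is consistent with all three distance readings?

Location A

For each candidate, compare |candidate − station| to the reported distance:
Location A: residuals STA-03 0.0, STA-04 0.0, STA-05 0.0 → max 0.0 km
Location B: residuals STA-03 54.3, STA-04 57.3, STA-05 67.2 → max 67.2 km
Location C: residuals STA-03 24.7, STA-04 13.5, STA-05 43.6 → max 43.6 km
Location D: residuals STA-03 21.0, STA-04 4.3, STA-05 29.4 → max 29.4 km
Location E: residuals STA-03 28.6, STA-04 19.2, STA-05 66.9 → max 66.9 km
Only Location A has all residuals ≈ 0.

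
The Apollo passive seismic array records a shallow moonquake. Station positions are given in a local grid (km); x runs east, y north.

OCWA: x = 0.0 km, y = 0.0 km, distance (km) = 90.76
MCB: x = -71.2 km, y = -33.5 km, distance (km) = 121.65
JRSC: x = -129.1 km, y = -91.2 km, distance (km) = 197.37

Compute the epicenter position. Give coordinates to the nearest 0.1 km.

-36.5 km east, 83.1 km north

Circle about each station: x² + y² = 90.76²; (x + 71.2)² + (y + 33.5)² = 121.65²; (x + 129.1)² + (y + 91.2)² = 197.37².
Subtracting pairs of circle equations eliminates x²+y² and gives linear equations (the radical axes):
-142.4 x − 67.0 y = -369.65
-258.2 x − 182.4 y = -5733.29
Solving the 2×2 system: x ≈ -36.5, y ≈ 83.1 km.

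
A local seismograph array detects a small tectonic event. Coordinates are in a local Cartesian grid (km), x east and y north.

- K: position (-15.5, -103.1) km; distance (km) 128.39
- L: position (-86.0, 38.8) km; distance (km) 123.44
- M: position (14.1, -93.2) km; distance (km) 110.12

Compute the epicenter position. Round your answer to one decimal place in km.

Circle about each station: (x + 15.5)² + (y + 103.1)² = 128.39²; (x + 86.0)² + (y − 38.8)² = 123.44²; (x − 14.1)² + (y + 93.2)² = 110.12².
Subtracting the K equation from the L and M equations removes the quadratic terms:
-141.0 x + 283.8 y = -721.86
59.2 x + 19.8 y = 2372.77
Solving the 2×2 system: x ≈ 35.1, y ≈ 14.9 km.
Check against K (with the unrounded x, y): √((x + 15.5)²+(y + 103.1)²) = 128.39 ≈ 128.39 km. ✓

(35.1, 14.9)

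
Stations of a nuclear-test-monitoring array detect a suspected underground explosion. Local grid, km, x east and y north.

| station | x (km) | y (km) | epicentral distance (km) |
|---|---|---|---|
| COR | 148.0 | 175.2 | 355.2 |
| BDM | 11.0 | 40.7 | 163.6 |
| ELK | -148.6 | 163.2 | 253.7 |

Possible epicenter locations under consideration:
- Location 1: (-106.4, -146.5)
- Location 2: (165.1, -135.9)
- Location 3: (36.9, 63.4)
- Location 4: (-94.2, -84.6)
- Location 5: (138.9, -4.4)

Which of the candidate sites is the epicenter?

Location 4

For each candidate, compare |candidate − station| to the reported distance:
Location 1: residuals COR 54.9, BDM 57.4, ELK 58.9 → max 58.9 km
Location 2: residuals COR 43.6, BDM 70.8, ELK 179.7 → max 179.7 km
Location 3: residuals COR 197.6, BDM 129.2, ELK 43.1 → max 197.6 km
Location 4: residuals COR 0.0, BDM 0.0, ELK 0.0 → max 0.0 km
Location 5: residuals COR 175.4, BDM 28.0, ELK 79.1 → max 175.4 km
Only Location 4 has all residuals ≈ 0.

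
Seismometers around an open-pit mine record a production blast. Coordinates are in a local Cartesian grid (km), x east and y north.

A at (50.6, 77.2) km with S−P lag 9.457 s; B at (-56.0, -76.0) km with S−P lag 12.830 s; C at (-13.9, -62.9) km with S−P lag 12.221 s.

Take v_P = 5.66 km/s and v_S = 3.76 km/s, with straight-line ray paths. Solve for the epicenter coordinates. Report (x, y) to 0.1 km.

Distance from S−P lag: d = Δt · v_P v_S / (v_P − v_S) = Δt · (5.66·3.76)/(5.66−3.76) ≈ 11.2008·Δt.
So d_A = 105.93, d_B = 143.71, d_C = 136.89 km.
Circle about each station: (x − 50.6)² + (y − 77.2)² = 105.93²; (x + 56.0)² + (y + 76.0)² = 143.71²; (x + 13.9)² + (y + 62.9)² = 136.89².
Subtracting pairs of circle equations eliminates x²+y² and gives linear equations (the radical axes):
-213.2 x − 306.4 y = -9039.60
-129.0 x − 280.2 y = -11888.29
Solving the 2×2 system: x ≈ -54.9, y ≈ 67.7 km.

-54.9 km east, 67.7 km north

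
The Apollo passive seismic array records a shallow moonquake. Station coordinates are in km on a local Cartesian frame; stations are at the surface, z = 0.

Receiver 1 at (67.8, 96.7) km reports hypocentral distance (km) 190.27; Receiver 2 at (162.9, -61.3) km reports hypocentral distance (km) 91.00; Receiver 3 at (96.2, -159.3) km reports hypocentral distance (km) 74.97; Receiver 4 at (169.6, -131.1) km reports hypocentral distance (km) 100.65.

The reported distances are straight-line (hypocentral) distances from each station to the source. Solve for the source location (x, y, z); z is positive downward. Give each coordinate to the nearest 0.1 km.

x ≈ 81.4 km, y ≈ -91.1 km, depth ≈ 27.4 km

Each station gives a sphere (x−x_i)² + (y−y_i)² + z² = d_i² (stations at z=0).
Subtracting the Receiver 1 sphere from Receiver 2 and Receiver 3: z² cancels, leaving linear equations in x and y:
190.2 x − 316.0 y = 44268.04
56.8 x − 512.0 y = 51265.37
Solving: x ≈ 81.394, y ≈ -91.098 km (keep extra digits for the depth step; rounded: 81.4, -91.1).
Then from the Receiver 1 sphere: z² = 190.27² − (x − 67.8)² − (y − 96.7)² with x = 81.394, y = -91.098, so z ≈ 27.382 ≈ 27.4 km.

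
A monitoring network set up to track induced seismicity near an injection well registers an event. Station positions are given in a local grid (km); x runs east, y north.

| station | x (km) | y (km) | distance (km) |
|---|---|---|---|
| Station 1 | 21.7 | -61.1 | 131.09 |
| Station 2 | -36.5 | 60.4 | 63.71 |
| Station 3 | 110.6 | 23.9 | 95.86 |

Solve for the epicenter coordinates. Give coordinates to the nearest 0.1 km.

Circle about each station: (x − 21.7)² + (y + 61.1)² = 131.09²; (x + 36.5)² + (y − 60.4)² = 63.71²; (x − 110.6)² + (y − 23.9)² = 95.86².
Subtracting the Station 1 equation from the Station 2 and Station 3 equations removes the quadratic terms:
-116.4 x + 243.0 y = 13901.93
177.8 x + 170.0 y = 16594.92
Solving the 2×2 system: x ≈ 26.5, y ≈ 69.9 km.

(26.5, 69.9)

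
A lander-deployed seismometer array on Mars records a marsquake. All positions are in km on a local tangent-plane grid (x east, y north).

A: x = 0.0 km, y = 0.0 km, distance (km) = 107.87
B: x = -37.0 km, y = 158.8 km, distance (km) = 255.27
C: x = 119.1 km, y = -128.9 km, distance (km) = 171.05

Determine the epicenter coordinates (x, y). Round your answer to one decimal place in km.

x ≈ -48.8 km, y ≈ -96.2 km

Circle about each station: x² + y² = 107.87²; (x + 37.0)² + (y − 158.8)² = 255.27²; (x − 119.1)² + (y + 128.9)² = 171.05².
Subtracting the A equation from the B and C equations removes the quadratic terms:
-74.0 x + 317.6 y = -26940.40
238.2 x − 257.8 y = 13177.85
Solving the 2×2 system: x ≈ -48.8, y ≈ -96.2 km.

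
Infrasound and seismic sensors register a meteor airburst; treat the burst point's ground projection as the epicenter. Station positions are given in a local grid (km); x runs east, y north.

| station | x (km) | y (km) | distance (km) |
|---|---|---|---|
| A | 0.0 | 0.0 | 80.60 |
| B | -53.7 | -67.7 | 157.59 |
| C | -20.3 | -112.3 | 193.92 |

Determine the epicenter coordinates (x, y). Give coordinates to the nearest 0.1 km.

Circle about each station: x² + y² = 80.60²; (x + 53.7)² + (y + 67.7)² = 157.59²; (x + 20.3)² + (y + 112.3)² = 193.92².
Subtracting the A equation from the B and C equations removes the quadratic terms:
-107.4 x − 135.4 y = -10871.27
-40.6 x − 224.6 y = -18085.23
Solving the 2×2 system: x ≈ -0.4, y ≈ 80.6 km.

-0.4 km east, 80.6 km north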